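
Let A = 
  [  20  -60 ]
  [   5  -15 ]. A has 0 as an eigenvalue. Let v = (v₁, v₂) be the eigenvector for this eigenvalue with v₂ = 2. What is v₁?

A = [[20, -60], [5, -15]].
Solving (A)v = 0 gives the eigenspace spanned by (6, 2).
With v₂ = 2, v = (6, 2), so v₁ = 6.

6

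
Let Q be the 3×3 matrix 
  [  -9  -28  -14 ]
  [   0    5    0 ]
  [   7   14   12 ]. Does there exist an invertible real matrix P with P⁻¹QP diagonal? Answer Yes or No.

Characteristic polynomial: p(r) = r^3 - 8r^2 + 5r + 50 = (r - 5)^2(r + 2).
r = 5 has algebraic multiplicity 2; rank(Q − 5I) = 1, so geometric multiplicity = 2.
Every eigenvalue has geometric = algebraic multiplicity, so Q is diagonalizable.

Yes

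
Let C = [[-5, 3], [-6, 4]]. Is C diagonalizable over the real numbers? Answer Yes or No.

Characteristic polynomial: p(μ) = μ^2 + μ - 2 = (μ - 1)(μ + 2).
All 2 eigenvalues are distinct, so C is diagonalizable.

Yes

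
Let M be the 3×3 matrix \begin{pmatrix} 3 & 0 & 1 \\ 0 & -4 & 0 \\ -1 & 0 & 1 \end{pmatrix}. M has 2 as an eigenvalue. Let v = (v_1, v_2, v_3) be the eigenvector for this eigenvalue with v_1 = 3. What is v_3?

-3

M − 2I = [[1, 0, 1], [0, -6, 0], [-1, 0, -1]].
Solving (M − 2I)v = 0 gives the eigenspace spanned by (3, 0, -3).
With v_1 = 3, v = (3, 0, -3), so v_3 = -3.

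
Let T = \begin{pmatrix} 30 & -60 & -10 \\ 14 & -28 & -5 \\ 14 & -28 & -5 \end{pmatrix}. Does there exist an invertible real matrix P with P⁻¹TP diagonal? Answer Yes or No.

Characteristic polynomial: p(r) = r^3 + 3r^2 - 10r = r(r - 2)(r + 5).
All 3 eigenvalues are distinct, so T is diagonalizable.

Yes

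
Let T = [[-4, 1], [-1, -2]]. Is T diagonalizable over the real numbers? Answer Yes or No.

Characteristic polynomial: p(λ) = λ^2 + 6λ + 9 = (λ + 3)^2.
λ = -3 has algebraic multiplicity 2; rank(T + 3I) = 1, so geometric multiplicity = 1.
Geometric multiplicity < algebraic multiplicity, so T is not diagonalizable.

No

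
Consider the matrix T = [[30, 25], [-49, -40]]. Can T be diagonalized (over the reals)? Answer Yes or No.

Characteristic polynomial: p(μ) = μ^2 + 10μ + 25 = (μ + 5)^2.
μ = -5 has algebraic multiplicity 2; rank(T + 5I) = 1, so geometric multiplicity = 1.
Geometric multiplicity < algebraic multiplicity, so T is not diagonalizable.

No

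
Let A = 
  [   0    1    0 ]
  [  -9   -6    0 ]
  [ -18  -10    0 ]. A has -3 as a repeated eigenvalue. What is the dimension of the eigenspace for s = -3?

A + 3I = [[3, 1, 0], [-9, -3, 0], [-18, -10, 3]].
This matrix has rank 2, so its null space has dimension 3 − 2 = 1.

1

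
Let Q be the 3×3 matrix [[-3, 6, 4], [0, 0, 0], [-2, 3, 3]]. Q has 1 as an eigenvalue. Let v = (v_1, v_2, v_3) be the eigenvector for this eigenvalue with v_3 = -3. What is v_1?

Q − 1I = [[-4, 6, 4], [0, -1, 0], [-2, 3, 2]].
Solving (Q − 1I)v = 0 gives the eigenspace spanned by (-3, 0, -3).
With v_3 = -3, v = (-3, 0, -3), so v_1 = -3.

-3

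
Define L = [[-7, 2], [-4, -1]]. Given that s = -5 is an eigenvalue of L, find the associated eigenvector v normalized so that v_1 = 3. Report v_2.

3

L + 5I = [[-2, 2], [-4, 4]].
Solving (L + 5I)v = 0 gives the eigenspace spanned by (3, 3).
With v_1 = 3, v = (3, 3), so v_2 = 3.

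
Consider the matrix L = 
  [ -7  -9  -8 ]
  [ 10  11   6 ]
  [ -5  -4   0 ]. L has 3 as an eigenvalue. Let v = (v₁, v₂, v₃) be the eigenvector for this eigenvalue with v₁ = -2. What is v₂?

L − 3I = [[-10, -9, -8], [10, 8, 6], [-5, -4, -3]].
Solving (L − 3I)v = 0 gives the eigenspace spanned by (-2, 4, -2).
With v₁ = -2, v = (-2, 4, -2), so v₂ = 4.

4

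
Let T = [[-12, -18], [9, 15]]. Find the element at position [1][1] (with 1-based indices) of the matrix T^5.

-8262

Characteristic polynomial: r^2 - 3r - 18 = (r - 6)(r + 3), so the eigenvalues are -3, 6.
r=-3: eigenvector (2, -1).
r=6: eigenvector (1, -1).
P = [[2, 1], [-1, -1]], D = diag(-3, 6), P⁻¹ = [[1, 1], [-1, -2]].
T⁵ = P·diag(-243, 7776)·P⁻¹ = [[-8262, -16038], [8019, 15795]].
The requested entry is -8262.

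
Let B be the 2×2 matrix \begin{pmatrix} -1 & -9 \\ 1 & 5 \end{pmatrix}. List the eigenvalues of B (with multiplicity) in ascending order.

Characteristic polynomial: p(s) = s^2 - 4s + 4 = (s - 2)^2.
Roots (with multiplicity): 2, 2.

2, 2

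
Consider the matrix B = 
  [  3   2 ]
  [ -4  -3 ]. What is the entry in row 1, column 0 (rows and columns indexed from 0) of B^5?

Characteristic polynomial: λ^2 - 1 = (λ - 1)(λ + 1), so the eigenvalues are -1, 1.
λ=-1: eigenvector (-1, 2).
λ=1: eigenvector (1, -1).
P = [[-1, 1], [2, -1]], D = diag(-1, 1), P⁻¹ = [[1, 1], [2, 1]].
B⁵ = P·diag(-1, 1)·P⁻¹ = [[3, 2], [-4, -3]].
The requested entry is -4.

-4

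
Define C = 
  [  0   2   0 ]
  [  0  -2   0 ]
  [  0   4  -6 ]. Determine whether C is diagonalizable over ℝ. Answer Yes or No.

Yes

Characteristic polynomial: p(r) = r^3 + 8r^2 + 12r = r(r + 2)(r + 6).
All 3 eigenvalues are distinct, so C is diagonalizable.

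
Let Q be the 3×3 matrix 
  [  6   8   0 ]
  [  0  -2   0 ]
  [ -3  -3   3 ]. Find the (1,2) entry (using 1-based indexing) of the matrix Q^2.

32

Characteristic polynomial: t^3 - 7t^2 + 36 = (t - 6)(t - 3)(t + 2), so the eigenvalues are -2, 3, 6.
t=3: eigenvector (0, 0, 1).
t=6: eigenvector (-1, 0, 1).
t=-2: eigenvector (-1, 1, 0).
P = [[0, -1, -1], [0, 0, 1], [1, 1, 0]], D = diag(3, 6, -2), P⁻¹ = [[1, 1, 1], [-1, -1, 0], [0, 1, 0]].
Q² = P·diag(9, 36, 4)·P⁻¹ = [[36, 32, 0], [0, 4, 0], [-27, -27, 9]].
The requested entry is 32.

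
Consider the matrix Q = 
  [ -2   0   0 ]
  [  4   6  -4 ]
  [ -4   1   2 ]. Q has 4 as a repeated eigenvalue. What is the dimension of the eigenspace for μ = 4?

Q − 4I = [[-6, 0, 0], [4, 2, -4], [-4, 1, -2]].
This matrix has rank 2, so its null space has dimension 3 − 2 = 1.

1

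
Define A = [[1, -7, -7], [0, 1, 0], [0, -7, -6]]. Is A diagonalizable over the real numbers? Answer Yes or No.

Yes

Characteristic polynomial: p(λ) = λ^3 + 4λ^2 - 11λ + 6 = (λ - 1)^2(λ + 6).
λ = 1 has algebraic multiplicity 2; rank(A − 1I) = 1, so geometric multiplicity = 2.
Every eigenvalue has geometric = algebraic multiplicity, so A is diagonalizable.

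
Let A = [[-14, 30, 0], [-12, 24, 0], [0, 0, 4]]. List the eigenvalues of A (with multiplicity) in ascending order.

4, 4, 6

Characteristic polynomial: p(μ) = μ^3 - 14μ^2 + 64μ - 96 = (μ - 6)(μ - 4)^2.
Roots (with multiplicity): 4, 4, 6.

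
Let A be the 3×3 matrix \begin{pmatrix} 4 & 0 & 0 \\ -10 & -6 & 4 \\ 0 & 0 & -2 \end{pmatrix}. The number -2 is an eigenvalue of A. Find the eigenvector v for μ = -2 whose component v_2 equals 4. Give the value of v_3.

A + 2I = [[6, 0, 0], [-10, -4, 4], [0, 0, 0]].
Solving (A + 2I)v = 0 gives the eigenspace spanned by (0, 4, 4).
With v_2 = 4, v = (0, 4, 4), so v_3 = 4.

4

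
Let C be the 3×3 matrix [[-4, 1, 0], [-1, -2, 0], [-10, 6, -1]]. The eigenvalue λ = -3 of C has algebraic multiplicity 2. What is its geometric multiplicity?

C + 3I = [[-1, 1, 0], [-1, 1, 0], [-10, 6, 2]].
This matrix has rank 2, so its null space has dimension 3 − 2 = 1.

1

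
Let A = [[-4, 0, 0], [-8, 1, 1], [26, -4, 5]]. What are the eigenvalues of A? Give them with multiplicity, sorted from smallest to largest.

-4, 3, 3

Characteristic polynomial: p(r) = r^3 - 2r^2 - 15r + 36 = (r - 3)^2(r + 4).
Roots (with multiplicity): -4, 3, 3.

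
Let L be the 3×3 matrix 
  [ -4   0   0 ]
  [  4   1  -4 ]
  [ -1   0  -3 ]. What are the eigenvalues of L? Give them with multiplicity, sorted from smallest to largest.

-4, -3, 1

Characteristic polynomial: p(s) = s^3 + 6s^2 + 5s - 12 = (s - 1)(s + 3)(s + 4).
Roots (with multiplicity): -4, -3, 1.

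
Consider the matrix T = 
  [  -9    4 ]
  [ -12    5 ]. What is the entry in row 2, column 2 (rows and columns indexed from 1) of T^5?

725

Characteristic polynomial: r^2 + 4r + 3 = (r + 1)(r + 3), so the eigenvalues are -3, -1.
r=-3: eigenvector (-2, -3).
r=-1: eigenvector (1, 2).
P = [[-2, 1], [-3, 2]], D = diag(-3, -1), P⁻¹ = [[-2, 1], [-3, 2]].
T⁵ = P·diag(-243, -1)·P⁻¹ = [[-969, 484], [-1452, 725]].
The requested entry is 725.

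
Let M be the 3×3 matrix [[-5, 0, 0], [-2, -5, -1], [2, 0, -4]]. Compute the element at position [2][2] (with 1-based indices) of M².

Characteristic polynomial: s^3 + 14s^2 + 65s + 100 = (s + 4)(s + 5)^2, so the eigenvalues are -5, -5, -4.
s=-4: eigenvector (0, 1, -1).
s=-5: eigenvector (1, 2, -2).
s=-5: eigenvector (0, 1, 0).
P = [[0, 1, 0], [1, 2, 1], [-1, -2, 0]], D = diag(-4, -5, -5), P⁻¹ = [[-2, 0, -1], [1, 0, 0], [0, 1, 1]].
M² = P·diag(16, 25, 25)·P⁻¹ = [[25, 0, 0], [18, 25, 9], [-18, 0, 16]].
The requested entry is 25.

25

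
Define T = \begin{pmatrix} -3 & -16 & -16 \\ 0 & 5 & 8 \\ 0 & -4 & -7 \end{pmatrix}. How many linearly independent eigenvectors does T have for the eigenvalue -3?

T + 3I = [[0, -16, -16], [0, 8, 8], [0, -4, -4]].
This matrix has rank 1, so its null space has dimension 3 − 1 = 2.

2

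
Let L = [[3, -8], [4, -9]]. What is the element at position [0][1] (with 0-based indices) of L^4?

Characteristic polynomial: r^2 + 6r + 5 = (r + 1)(r + 5), so the eigenvalues are -5, -1.
r=-1: eigenvector (2, 1).
r=-5: eigenvector (1, 1).
P = [[2, 1], [1, 1]], D = diag(-1, -5), P⁻¹ = [[1, -1], [-1, 2]].
L⁴ = P·diag(1, 625)·P⁻¹ = [[-623, 1248], [-624, 1249]].
The requested entry is 1248.

1248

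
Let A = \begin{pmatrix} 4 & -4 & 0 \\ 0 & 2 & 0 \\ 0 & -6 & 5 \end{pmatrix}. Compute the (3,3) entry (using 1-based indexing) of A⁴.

Characteristic polynomial: s^3 - 11s^2 + 38s - 40 = (s - 5)(s - 4)(s - 2), so the eigenvalues are 2, 4, 5.
s=4: eigenvector (1, 0, 0).
s=2: eigenvector (2, 1, 2).
s=5: eigenvector (0, 0, 1).
P = [[1, 2, 0], [0, 1, 0], [0, 2, 1]], D = diag(4, 2, 5), P⁻¹ = [[1, -2, 0], [0, 1, 0], [0, -2, 1]].
A⁴ = P·diag(256, 16, 625)·P⁻¹ = [[256, -480, 0], [0, 16, 0], [0, -1218, 625]].
The requested entry is 625.

625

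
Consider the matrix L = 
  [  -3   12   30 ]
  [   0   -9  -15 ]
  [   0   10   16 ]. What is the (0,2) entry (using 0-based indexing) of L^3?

1290

Characteristic polynomial: λ^3 - 4λ^2 - 15λ + 18 = (λ - 6)(λ - 1)(λ + 3), so the eigenvalues are -3, 1, 6.
λ=1: eigenvector (-6, 3, -2).
λ=-3: eigenvector (1, 0, 0).
λ=6: eigenvector (2, -1, 1).
P = [[-6, 1, 2], [3, 0, -1], [-2, 0, 1]], D = diag(1, -3, 6), P⁻¹ = [[0, 1, 1], [1, 2, 0], [0, 2, 3]].
L³ = P·diag(1, -27, 216)·P⁻¹ = [[-27, 804, 1290], [0, -429, -645], [0, 430, 646]].
The requested entry is 1290.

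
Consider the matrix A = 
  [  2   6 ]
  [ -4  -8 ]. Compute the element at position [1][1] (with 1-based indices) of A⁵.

1952

Characteristic polynomial: μ^2 + 6μ + 8 = (μ + 2)(μ + 4), so the eigenvalues are -4, -2.
μ=-4: eigenvector (-1, 1).
μ=-2: eigenvector (3, -2).
P = [[-1, 3], [1, -2]], D = diag(-4, -2), P⁻¹ = [[2, 3], [1, 1]].
A⁵ = P·diag(-1024, -32)·P⁻¹ = [[1952, 2976], [-1984, -3008]].
The requested entry is 1952.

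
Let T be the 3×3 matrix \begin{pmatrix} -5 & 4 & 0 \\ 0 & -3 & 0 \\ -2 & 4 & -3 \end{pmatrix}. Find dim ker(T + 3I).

T + 3I = [[-2, 4, 0], [0, 0, 0], [-2, 4, 0]].
This matrix has rank 1, so its null space has dimension 3 − 1 = 2.

2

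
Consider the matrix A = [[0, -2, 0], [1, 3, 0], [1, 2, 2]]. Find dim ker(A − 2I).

1

A − 2I = [[-2, -2, 0], [1, 1, 0], [1, 2, 0]].
This matrix has rank 2, so its null space has dimension 3 − 2 = 1.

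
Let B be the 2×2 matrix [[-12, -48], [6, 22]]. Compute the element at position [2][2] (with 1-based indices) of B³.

1432

Characteristic polynomial: t^2 - 10t + 24 = (t - 6)(t - 4), so the eigenvalues are 4, 6.
t=6: eigenvector (-8, 3).
t=4: eigenvector (-3, 1).
P = [[-8, -3], [3, 1]], D = diag(6, 4), P⁻¹ = [[1, 3], [-3, -8]].
B³ = P·diag(216, 64)·P⁻¹ = [[-1152, -3648], [456, 1432]].
The requested entry is 1432.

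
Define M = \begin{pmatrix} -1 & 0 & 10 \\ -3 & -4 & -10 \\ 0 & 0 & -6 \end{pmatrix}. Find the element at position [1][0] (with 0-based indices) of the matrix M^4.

255

Characteristic polynomial: μ^3 + 11μ^2 + 34μ + 24 = (μ + 1)(μ + 4)(μ + 6), so the eigenvalues are -6, -4, -1.
μ=-4: eigenvector (0, 1, 0).
μ=-1: eigenvector (1, -1, 0).
μ=-6: eigenvector (-2, 2, 1).
P = [[0, 1, -2], [1, -1, 2], [0, 0, 1]], D = diag(-4, -1, -6), P⁻¹ = [[1, 1, 0], [1, 0, 2], [0, 0, 1]].
M⁴ = P·diag(256, 1, 1296)·P⁻¹ = [[1, 0, -2590], [255, 256, 2590], [0, 0, 1296]].
The requested entry is 255.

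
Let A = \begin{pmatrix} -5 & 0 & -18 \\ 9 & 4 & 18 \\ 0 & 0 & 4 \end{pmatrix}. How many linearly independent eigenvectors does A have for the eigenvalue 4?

2

A − 4I = [[-9, 0, -18], [9, 0, 18], [0, 0, 0]].
This matrix has rank 1, so its null space has dimension 3 − 1 = 2.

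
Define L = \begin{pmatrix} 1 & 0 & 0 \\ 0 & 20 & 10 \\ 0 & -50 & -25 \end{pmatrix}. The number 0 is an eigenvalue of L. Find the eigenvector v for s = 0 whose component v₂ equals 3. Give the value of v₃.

-6

L = [[1, 0, 0], [0, 20, 10], [0, -50, -25]].
Solving (L)v = 0 gives the eigenspace spanned by (0, 3, -6).
With v₂ = 3, v = (0, 3, -6), so v₃ = -6.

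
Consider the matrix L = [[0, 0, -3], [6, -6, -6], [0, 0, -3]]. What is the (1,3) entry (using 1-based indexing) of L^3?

-27

Characteristic polynomial: s^3 + 9s^2 + 18s = s(s + 3)(s + 6), so the eigenvalues are -6, -3, 0.
s=0: eigenvector (1, 1, 0).
s=-3: eigenvector (1, 0, 1).
s=-6: eigenvector (0, 1, 0).
P = [[1, 1, 0], [1, 0, 1], [0, 1, 0]], D = diag(0, -3, -6), P⁻¹ = [[1, 0, -1], [0, 0, 1], [-1, 1, 1]].
L³ = P·diag(0, -27, -216)·P⁻¹ = [[0, 0, -27], [216, -216, -216], [0, 0, -27]].
The requested entry is -27.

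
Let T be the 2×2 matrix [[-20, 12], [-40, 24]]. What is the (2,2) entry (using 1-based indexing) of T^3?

384

Characteristic polynomial: s^2 - 4s = s(s - 4), so the eigenvalues are 0, 4.
s=4: eigenvector (-1, -2).
s=0: eigenvector (3, 5).
P = [[-1, 3], [-2, 5]], D = diag(4, 0), P⁻¹ = [[5, -3], [2, -1]].
T³ = P·diag(64, 0)·P⁻¹ = [[-320, 192], [-640, 384]].
The requested entry is 384.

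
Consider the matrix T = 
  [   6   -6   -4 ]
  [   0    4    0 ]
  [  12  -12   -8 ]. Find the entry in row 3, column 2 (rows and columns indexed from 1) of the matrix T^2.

-24

Characteristic polynomial: r^3 - 2r^2 - 8r = r(r - 4)(r + 2), so the eigenvalues are -2, 0, 4.
r=4: eigenvector (-1, 1, -2).
r=-2: eigenvector (1, 0, 2).
r=0: eigenvector (-2, 0, -3).
P = [[-1, 1, -2], [1, 0, 0], [-2, 2, -3]], D = diag(4, -2, 0), P⁻¹ = [[0, 1, 0], [-3, 1, 2], [-2, 0, 1]].
T² = P·diag(16, 4, 0)·P⁻¹ = [[-12, -12, 8], [0, 16, 0], [-24, -24, 16]].
The requested entry is -24.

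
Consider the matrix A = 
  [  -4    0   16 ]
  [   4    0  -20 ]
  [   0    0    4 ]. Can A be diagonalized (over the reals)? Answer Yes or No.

Yes

Characteristic polynomial: p(r) = r^3 - 16r = r(r - 4)(r + 4).
All 3 eigenvalues are distinct, so A is diagonalizable.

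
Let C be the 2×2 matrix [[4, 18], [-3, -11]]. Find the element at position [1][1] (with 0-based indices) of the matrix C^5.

Characteristic polynomial: λ^2 + 7λ + 10 = (λ + 2)(λ + 5), so the eigenvalues are -5, -2.
λ=-5: eigenvector (-2, 1).
λ=-2: eigenvector (-3, 1).
P = [[-2, -3], [1, 1]], D = diag(-5, -2), P⁻¹ = [[1, 3], [-1, -2]].
C⁵ = P·diag(-3125, -32)·P⁻¹ = [[6154, 18558], [-3093, -9311]].
The requested entry is -9311.

-9311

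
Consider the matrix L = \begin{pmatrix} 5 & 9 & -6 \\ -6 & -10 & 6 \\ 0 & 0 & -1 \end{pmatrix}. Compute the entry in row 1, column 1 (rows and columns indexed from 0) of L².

46

Characteristic polynomial: s^3 + 6s^2 + 9s + 4 = (s + 1)^2(s + 4), so the eigenvalues are -4, -1, -1.
s=-1: eigenvector (1, 0, 1).
s=-4: eigenvector (-1, 1, 0).
s=-1: eigenvector (-2, 2, 1).
P = [[1, -1, -2], [0, 1, 2], [1, 0, 1]], D = diag(-1, -4, -1), P⁻¹ = [[1, 1, 0], [2, 3, -2], [-1, -1, 1]].
L² = P·diag(1, 16, 1)·P⁻¹ = [[-29, -45, 30], [30, 46, -30], [0, 0, 1]].
The requested entry is 46.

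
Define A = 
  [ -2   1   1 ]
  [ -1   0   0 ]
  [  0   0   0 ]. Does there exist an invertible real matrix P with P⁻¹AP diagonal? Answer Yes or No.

Characteristic polynomial: p(μ) = μ^3 + 2μ^2 + μ = μ(μ + 1)^2.
μ = -1 has algebraic multiplicity 2; rank(A + 1I) = 2, so geometric multiplicity = 1.
Geometric multiplicity < algebraic multiplicity, so A is not diagonalizable.

No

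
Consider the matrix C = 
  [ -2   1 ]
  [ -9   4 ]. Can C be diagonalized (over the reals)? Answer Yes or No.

Characteristic polynomial: p(λ) = λ^2 - 2λ + 1 = (λ - 1)^2.
λ = 1 has algebraic multiplicity 2; rank(C − 1I) = 1, so geometric multiplicity = 1.
Geometric multiplicity < algebraic multiplicity, so C is not diagonalizable.

No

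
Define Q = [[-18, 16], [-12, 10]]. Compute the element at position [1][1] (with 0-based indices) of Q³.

Characteristic polynomial: s^2 + 8s + 12 = (s + 2)(s + 6), so the eigenvalues are -6, -2.
s=-6: eigenvector (4, 3).
s=-2: eigenvector (1, 1).
P = [[4, 1], [3, 1]], D = diag(-6, -2), P⁻¹ = [[1, -1], [-3, 4]].
Q³ = P·diag(-216, -8)·P⁻¹ = [[-840, 832], [-624, 616]].
The requested entry is 616.

616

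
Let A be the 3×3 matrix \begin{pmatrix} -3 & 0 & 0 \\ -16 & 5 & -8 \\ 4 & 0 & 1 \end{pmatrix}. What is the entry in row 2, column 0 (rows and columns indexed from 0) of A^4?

Characteristic polynomial: λ^3 - 3λ^2 - 13λ + 15 = (λ - 5)(λ - 1)(λ + 3), so the eigenvalues are -3, 1, 5.
λ=-3: eigenvector (1, 1, -1).
λ=1: eigenvector (0, 2, 1).
λ=5: eigenvector (0, 1, 0).
P = [[1, 0, 0], [1, 2, 1], [-1, 1, 0]], D = diag(-3, 1, 5), P⁻¹ = [[1, 0, 0], [1, 0, 1], [-3, 1, -2]].
A⁴ = P·diag(81, 1, 625)·P⁻¹ = [[81, 0, 0], [-1792, 625, -1248], [-80, 0, 1]].
The requested entry is -80.

-80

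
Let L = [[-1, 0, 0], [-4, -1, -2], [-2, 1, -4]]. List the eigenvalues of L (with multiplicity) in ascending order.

-3, -2, -1

Characteristic polynomial: p(μ) = μ^3 + 6μ^2 + 11μ + 6 = (μ + 1)(μ + 2)(μ + 3).
Roots (with multiplicity): -3, -2, -1.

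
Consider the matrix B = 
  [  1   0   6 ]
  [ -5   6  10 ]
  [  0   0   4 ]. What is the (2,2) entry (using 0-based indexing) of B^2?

16

Characteristic polynomial: λ^3 - 11λ^2 + 34λ - 24 = (λ - 6)(λ - 4)(λ - 1), so the eigenvalues are 1, 4, 6.
λ=1: eigenvector (1, 1, 0).
λ=6: eigenvector (0, 1, 0).
λ=4: eigenvector (2, 0, 1).
P = [[1, 0, 2], [1, 1, 0], [0, 0, 1]], D = diag(1, 6, 4), P⁻¹ = [[1, 0, -2], [-1, 1, 2], [0, 0, 1]].
B² = P·diag(1, 36, 16)·P⁻¹ = [[1, 0, 30], [-35, 36, 70], [0, 0, 16]].
The requested entry is 16.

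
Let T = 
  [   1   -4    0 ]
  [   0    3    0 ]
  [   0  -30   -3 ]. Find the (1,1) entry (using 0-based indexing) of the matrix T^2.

Characteristic polynomial: s^3 - s^2 - 9s + 9 = (s - 3)(s - 1)(s + 3), so the eigenvalues are -3, 1, 3.
s=1: eigenvector (1, 0, 0).
s=3: eigenvector (-2, 1, -5).
s=-3: eigenvector (0, 0, 1).
P = [[1, -2, 0], [0, 1, 0], [0, -5, 1]], D = diag(1, 3, -3), P⁻¹ = [[1, 2, 0], [0, 1, 0], [0, 5, 1]].
T² = P·diag(1, 9, 9)·P⁻¹ = [[1, -16, 0], [0, 9, 0], [0, 0, 9]].
The requested entry is 9.

9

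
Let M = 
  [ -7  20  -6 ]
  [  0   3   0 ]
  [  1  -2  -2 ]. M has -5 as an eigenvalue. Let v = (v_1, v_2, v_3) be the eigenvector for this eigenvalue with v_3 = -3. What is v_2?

0

M + 5I = [[-2, 20, -6], [0, 8, 0], [1, -2, 3]].
Solving (M + 5I)v = 0 gives the eigenspace spanned by (9, 0, -3).
With v_3 = -3, v = (9, 0, -3), so v_2 = 0.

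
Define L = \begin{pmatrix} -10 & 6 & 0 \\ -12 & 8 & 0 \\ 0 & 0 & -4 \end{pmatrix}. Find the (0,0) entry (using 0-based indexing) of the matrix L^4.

496

Characteristic polynomial: t^3 + 6t^2 - 32 = (t - 2)(t + 4)^2, so the eigenvalues are -4, -4, 2.
t=-4: eigenvector (2, 2, -1).
t=2: eigenvector (1, 2, 0).
t=-4: eigenvector (-1, -1, 1).
P = [[2, 1, -1], [2, 2, -1], [-1, 0, 1]], D = diag(-4, 2, -4), P⁻¹ = [[2, -1, 1], [-1, 1, 0], [2, -1, 2]].
L⁴ = P·diag(256, 16, 256)·P⁻¹ = [[496, -240, 0], [480, -224, 0], [0, 0, 256]].
The requested entry is 496.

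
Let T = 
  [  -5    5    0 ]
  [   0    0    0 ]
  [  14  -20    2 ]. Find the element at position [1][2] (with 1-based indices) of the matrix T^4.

Characteristic polynomial: s^3 + 3s^2 - 10s = s(s - 2)(s + 5), so the eigenvalues are -5, 0, 2.
s=-5: eigenvector (1, 0, -2).
s=0: eigenvector (1, 1, 3).
s=2: eigenvector (0, 0, 1).
P = [[1, 1, 0], [0, 1, 0], [-2, 3, 1]], D = diag(-5, 0, 2), P⁻¹ = [[1, -1, 0], [0, 1, 0], [2, -5, 1]].
T⁴ = P·diag(625, 0, 16)·P⁻¹ = [[625, -625, 0], [0, 0, 0], [-1218, 1170, 16]].
The requested entry is -625.

-625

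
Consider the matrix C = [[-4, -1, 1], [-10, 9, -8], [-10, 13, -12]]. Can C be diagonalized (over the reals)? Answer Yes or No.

Characteristic polynomial: p(λ) = λ^3 + 7λ^2 + 8λ - 16 = (λ - 1)(λ + 4)^2.
λ = -4 has algebraic multiplicity 2; rank(C + 4I) = 2, so geometric multiplicity = 1.
Geometric multiplicity < algebraic multiplicity, so C is not diagonalizable.

No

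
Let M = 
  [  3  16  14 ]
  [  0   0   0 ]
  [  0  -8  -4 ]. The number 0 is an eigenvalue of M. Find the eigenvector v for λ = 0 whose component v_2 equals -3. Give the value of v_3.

M = [[3, 16, 14], [0, 0, 0], [0, -8, -4]].
Solving (M)v = 0 gives the eigenspace spanned by (-12, -3, 6).
With v_2 = -3, v = (-12, -3, 6), so v_3 = 6.

6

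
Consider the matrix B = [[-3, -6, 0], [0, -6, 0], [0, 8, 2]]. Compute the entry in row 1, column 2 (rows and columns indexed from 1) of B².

Characteristic polynomial: μ^3 + 7μ^2 - 36 = (μ - 2)(μ + 3)(μ + 6), so the eigenvalues are -6, -3, 2.
μ=-3: eigenvector (1, 0, 0).
μ=-6: eigenvector (2, 1, -1).
μ=2: eigenvector (0, 0, 1).
P = [[1, 2, 0], [0, 1, 0], [0, -1, 1]], D = diag(-3, -6, 2), P⁻¹ = [[1, -2, 0], [0, 1, 0], [0, 1, 1]].
B² = P·diag(9, 36, 4)·P⁻¹ = [[9, 54, 0], [0, 36, 0], [0, -32, 4]].
The requested entry is 54.

54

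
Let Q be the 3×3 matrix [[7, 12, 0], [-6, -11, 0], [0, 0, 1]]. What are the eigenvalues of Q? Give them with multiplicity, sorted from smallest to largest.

-5, 1, 1

Characteristic polynomial: p(λ) = λ^3 + 3λ^2 - 9λ + 5 = (λ - 1)^2(λ + 5).
Roots (with multiplicity): -5, 1, 1.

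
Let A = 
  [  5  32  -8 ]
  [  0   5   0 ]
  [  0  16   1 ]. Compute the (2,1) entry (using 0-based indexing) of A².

96

Characteristic polynomial: s^3 - 11s^2 + 35s - 25 = (s - 5)^2(s - 1), so the eigenvalues are 1, 5, 5.
s=5: eigenvector (1, 0, 0).
s=5: eigenvector (5, 1, 4).
s=1: eigenvector (2, 0, 1).
P = [[1, 5, 2], [0, 1, 0], [0, 4, 1]], D = diag(5, 5, 1), P⁻¹ = [[1, 3, -2], [0, 1, 0], [0, -4, 1]].
A² = P·diag(25, 25, 1)·P⁻¹ = [[25, 192, -48], [0, 25, 0], [0, 96, 1]].
The requested entry is 96.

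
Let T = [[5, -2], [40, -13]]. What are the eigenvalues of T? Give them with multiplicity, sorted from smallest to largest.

-5, -3

Characteristic polynomial: p(s) = s^2 + 8s + 15 = (s + 3)(s + 5).
Roots (with multiplicity): -5, -3.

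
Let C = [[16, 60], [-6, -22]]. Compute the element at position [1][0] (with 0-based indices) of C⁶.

12096

Characteristic polynomial: t^2 + 6t + 8 = (t + 2)(t + 4), so the eigenvalues are -4, -2.
t=-2: eigenvector (10, -3).
t=-4: eigenvector (-3, 1).
P = [[10, -3], [-3, 1]], D = diag(-2, -4), P⁻¹ = [[1, 3], [3, 10]].
C⁶ = P·diag(64, 4096)·P⁻¹ = [[-36224, -120960], [12096, 40384]].
The requested entry is 12096.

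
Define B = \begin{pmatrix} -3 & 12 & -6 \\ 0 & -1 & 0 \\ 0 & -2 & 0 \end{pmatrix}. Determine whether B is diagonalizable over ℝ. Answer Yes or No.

Characteristic polynomial: p(s) = s^3 + 4s^2 + 3s = s(s + 1)(s + 3).
All 3 eigenvalues are distinct, so B is diagonalizable.

Yes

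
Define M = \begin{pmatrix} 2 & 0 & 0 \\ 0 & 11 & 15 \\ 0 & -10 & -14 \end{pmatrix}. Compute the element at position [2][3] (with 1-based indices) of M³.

195

Characteristic polynomial: t^3 + t^2 - 10t + 8 = (t - 2)(t - 1)(t + 4), so the eigenvalues are -4, 1, 2.
t=2: eigenvector (1, 0, 0).
t=1: eigenvector (0, 3, -2).
t=-4: eigenvector (0, 1, -1).
P = [[1, 0, 0], [0, 3, 1], [0, -2, -1]], D = diag(2, 1, -4), P⁻¹ = [[1, 0, 0], [0, 1, 1], [0, -2, -3]].
M³ = P·diag(8, 1, -64)·P⁻¹ = [[8, 0, 0], [0, 131, 195], [0, -130, -194]].
The requested entry is 195.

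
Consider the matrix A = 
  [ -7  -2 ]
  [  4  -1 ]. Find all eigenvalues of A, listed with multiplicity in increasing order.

-5, -3

Characteristic polynomial: p(λ) = λ^2 + 8λ + 15 = (λ + 3)(λ + 5).
Roots (with multiplicity): -5, -3.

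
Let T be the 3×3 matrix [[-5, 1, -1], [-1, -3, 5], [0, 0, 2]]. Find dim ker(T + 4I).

1

T + 4I = [[-1, 1, -1], [-1, 1, 5], [0, 0, 6]].
This matrix has rank 2, so its null space has dimension 3 − 2 = 1.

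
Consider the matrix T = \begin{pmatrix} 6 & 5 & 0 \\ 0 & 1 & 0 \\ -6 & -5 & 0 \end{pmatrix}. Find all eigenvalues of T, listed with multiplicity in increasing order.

0, 1, 6

Characteristic polynomial: p(s) = s^3 - 7s^2 + 6s = s(s - 6)(s - 1).
Roots (with multiplicity): 0, 1, 6.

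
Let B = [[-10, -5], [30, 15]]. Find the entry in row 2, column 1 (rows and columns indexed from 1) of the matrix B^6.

Characteristic polynomial: λ^2 - 5λ = λ(λ - 5), so the eigenvalues are 0, 5.
λ=0: eigenvector (1, -2).
λ=5: eigenvector (1, -3).
P = [[1, 1], [-2, -3]], D = diag(0, 5), P⁻¹ = [[3, 1], [-2, -1]].
B⁶ = P·diag(0, 15625)·P⁻¹ = [[-31250, -15625], [93750, 46875]].
The requested entry is 93750.

93750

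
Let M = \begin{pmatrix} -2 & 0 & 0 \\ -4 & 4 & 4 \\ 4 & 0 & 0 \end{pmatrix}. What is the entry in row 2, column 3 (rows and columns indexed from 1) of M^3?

64

Characteristic polynomial: λ^3 - 2λ^2 - 8λ = λ(λ - 4)(λ + 2), so the eigenvalues are -2, 0, 4.
λ=0: eigenvector (0, -1, 1).
λ=4: eigenvector (0, 1, 0).
λ=-2: eigenvector (1, 2, -2).
P = [[0, 0, 1], [-1, 1, 2], [1, 0, -2]], D = diag(0, 4, -2), P⁻¹ = [[2, 0, 1], [0, 1, 1], [1, 0, 0]].
M³ = P·diag(0, 64, -8)·P⁻¹ = [[-8, 0, 0], [-16, 64, 64], [16, 0, 0]].
The requested entry is 64.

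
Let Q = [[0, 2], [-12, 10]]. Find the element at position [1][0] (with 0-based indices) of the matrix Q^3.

-912

Characteristic polynomial: λ^2 - 10λ + 24 = (λ - 6)(λ - 4), so the eigenvalues are 4, 6.
λ=6: eigenvector (-1, -3).
λ=4: eigenvector (-1, -2).
P = [[-1, -1], [-3, -2]], D = diag(6, 4), P⁻¹ = [[2, -1], [-3, 1]].
Q³ = P·diag(216, 64)·P⁻¹ = [[-240, 152], [-912, 520]].
The requested entry is -912.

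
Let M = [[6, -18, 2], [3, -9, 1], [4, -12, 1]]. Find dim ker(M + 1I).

M + 1I = [[7, -18, 2], [3, -8, 1], [4, -12, 2]].
This matrix has rank 2, so its null space has dimension 3 − 2 = 1.

1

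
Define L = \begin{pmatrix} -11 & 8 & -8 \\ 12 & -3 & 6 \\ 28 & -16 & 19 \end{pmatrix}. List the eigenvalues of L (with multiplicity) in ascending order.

Characteristic polynomial: p(μ) = μ^3 - 5μ^2 - 9μ + 45 = (μ - 5)(μ - 3)(μ + 3).
Roots (with multiplicity): -3, 3, 5.

-3, 3, 5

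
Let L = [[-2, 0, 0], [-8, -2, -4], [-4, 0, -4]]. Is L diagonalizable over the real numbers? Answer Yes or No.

Characteristic polynomial: p(λ) = λ^3 + 8λ^2 + 20λ + 16 = (λ + 2)^2(λ + 4).
λ = -2 has algebraic multiplicity 2; rank(L + 2I) = 1, so geometric multiplicity = 2.
Every eigenvalue has geometric = algebraic multiplicity, so L is diagonalizable.

Yes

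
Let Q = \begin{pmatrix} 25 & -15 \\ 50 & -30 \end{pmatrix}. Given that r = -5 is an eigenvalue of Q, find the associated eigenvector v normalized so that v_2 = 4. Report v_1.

Q + 5I = [[30, -15], [50, -25]].
Solving (Q + 5I)v = 0 gives the eigenspace spanned by (2, 4).
With v_2 = 4, v = (2, 4), so v_1 = 2.

2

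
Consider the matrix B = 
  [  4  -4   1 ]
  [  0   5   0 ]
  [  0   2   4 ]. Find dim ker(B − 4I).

B − 4I = [[0, -4, 1], [0, 1, 0], [0, 2, 0]].
This matrix has rank 2, so its null space has dimension 3 − 2 = 1.

1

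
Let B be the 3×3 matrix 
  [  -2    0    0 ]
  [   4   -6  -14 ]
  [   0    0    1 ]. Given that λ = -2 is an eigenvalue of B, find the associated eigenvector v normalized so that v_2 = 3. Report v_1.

3

B + 2I = [[0, 0, 0], [4, -4, -14], [0, 0, 3]].
Solving (B + 2I)v = 0 gives the eigenspace spanned by (3, 3, 0).
With v_2 = 3, v = (3, 3, 0), so v_1 = 3.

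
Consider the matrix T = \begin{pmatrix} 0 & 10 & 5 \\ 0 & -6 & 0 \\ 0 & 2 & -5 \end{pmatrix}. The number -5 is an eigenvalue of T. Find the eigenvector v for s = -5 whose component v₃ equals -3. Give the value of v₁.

3

T + 5I = [[5, 10, 5], [0, -1, 0], [0, 2, 0]].
Solving (T + 5I)v = 0 gives the eigenspace spanned by (3, 0, -3).
With v₃ = -3, v = (3, 0, -3), so v₁ = 3.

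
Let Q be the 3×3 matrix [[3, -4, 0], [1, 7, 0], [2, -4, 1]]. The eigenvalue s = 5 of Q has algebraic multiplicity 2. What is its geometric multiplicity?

1

Q − 5I = [[-2, -4, 0], [1, 2, 0], [2, -4, -4]].
This matrix has rank 2, so its null space has dimension 3 − 2 = 1.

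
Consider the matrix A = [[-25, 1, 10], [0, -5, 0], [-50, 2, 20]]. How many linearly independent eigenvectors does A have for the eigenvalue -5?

A + 5I = [[-20, 1, 10], [0, 0, 0], [-50, 2, 25]].
This matrix has rank 2, so its null space has dimension 3 − 2 = 1.

1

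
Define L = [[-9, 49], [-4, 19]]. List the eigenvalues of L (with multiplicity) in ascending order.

Characteristic polynomial: p(t) = t^2 - 10t + 25 = (t - 5)^2.
Roots (with multiplicity): 5, 5.

5, 5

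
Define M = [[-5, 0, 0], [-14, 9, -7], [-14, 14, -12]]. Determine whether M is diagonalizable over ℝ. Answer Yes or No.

Yes

Characteristic polynomial: p(t) = t^3 + 8t^2 + 5t - 50 = (t - 2)(t + 5)^2.
t = -5 has algebraic multiplicity 2; rank(M + 5I) = 1, so geometric multiplicity = 2.
Every eigenvalue has geometric = algebraic multiplicity, so M is diagonalizable.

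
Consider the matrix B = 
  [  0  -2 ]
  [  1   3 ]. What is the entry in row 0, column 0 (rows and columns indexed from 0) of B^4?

Characteristic polynomial: λ^2 - 3λ + 2 = (λ - 2)(λ - 1), so the eigenvalues are 1, 2.
λ=2: eigenvector (-1, 1).
λ=1: eigenvector (-2, 1).
P = [[-1, -2], [1, 1]], D = diag(2, 1), P⁻¹ = [[1, 2], [-1, -1]].
B⁴ = P·diag(16, 1)·P⁻¹ = [[-14, -30], [15, 31]].
The requested entry is -14.

-14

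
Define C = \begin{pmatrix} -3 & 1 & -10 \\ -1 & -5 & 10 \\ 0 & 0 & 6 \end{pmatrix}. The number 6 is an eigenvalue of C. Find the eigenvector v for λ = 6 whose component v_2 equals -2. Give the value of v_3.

-2

C − 6I = [[-9, 1, -10], [-1, -11, 10], [0, 0, 0]].
Solving (C − 6I)v = 0 gives the eigenspace spanned by (2, -2, -2).
With v_2 = -2, v = (2, -2, -2), so v_3 = -2.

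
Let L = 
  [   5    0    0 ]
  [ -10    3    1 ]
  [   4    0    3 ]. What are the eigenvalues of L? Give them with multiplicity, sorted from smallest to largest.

3, 3, 5

Characteristic polynomial: p(s) = s^3 - 11s^2 + 39s - 45 = (s - 5)(s - 3)^2.
Roots (with multiplicity): 3, 3, 5.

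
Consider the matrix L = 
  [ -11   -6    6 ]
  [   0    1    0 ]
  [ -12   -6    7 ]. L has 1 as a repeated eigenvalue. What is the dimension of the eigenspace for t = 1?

2

L − 1I = [[-12, -6, 6], [0, 0, 0], [-12, -6, 6]].
This matrix has rank 1, so its null space has dimension 3 − 1 = 2.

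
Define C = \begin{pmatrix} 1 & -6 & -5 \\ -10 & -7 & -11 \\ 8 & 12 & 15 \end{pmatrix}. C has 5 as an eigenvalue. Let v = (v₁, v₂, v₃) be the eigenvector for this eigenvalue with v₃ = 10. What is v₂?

-5

C − 5I = [[-4, -6, -5], [-10, -12, -11], [8, 12, 10]].
Solving (C − 5I)v = 0 gives the eigenspace spanned by (-5, -5, 10).
With v₃ = 10, v = (-5, -5, 10), so v₂ = -5.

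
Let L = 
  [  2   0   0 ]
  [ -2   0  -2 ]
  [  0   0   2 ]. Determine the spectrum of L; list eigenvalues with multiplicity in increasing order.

0, 2, 2

Characteristic polynomial: p(λ) = λ^3 - 4λ^2 + 4λ = λ(λ - 2)^2.
Roots (with multiplicity): 0, 2, 2.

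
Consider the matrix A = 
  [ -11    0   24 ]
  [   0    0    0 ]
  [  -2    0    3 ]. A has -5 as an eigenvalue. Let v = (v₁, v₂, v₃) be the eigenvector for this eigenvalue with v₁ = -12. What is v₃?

-3

A + 5I = [[-6, 0, 24], [0, 5, 0], [-2, 0, 8]].
Solving (A + 5I)v = 0 gives the eigenspace spanned by (-12, 0, -3).
With v₁ = -12, v = (-12, 0, -3), so v₃ = -3.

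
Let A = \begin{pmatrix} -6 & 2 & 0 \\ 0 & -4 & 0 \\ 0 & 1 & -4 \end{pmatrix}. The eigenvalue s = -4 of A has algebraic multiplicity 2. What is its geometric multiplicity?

A + 4I = [[-2, 2, 0], [0, 0, 0], [0, 1, 0]].
This matrix has rank 2, so its null space has dimension 3 − 2 = 1.

1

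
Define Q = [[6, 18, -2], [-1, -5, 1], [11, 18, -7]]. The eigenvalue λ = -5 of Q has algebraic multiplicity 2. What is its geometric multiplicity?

Q + 5I = [[11, 18, -2], [-1, 0, 1], [11, 18, -2]].
This matrix has rank 2, so its null space has dimension 3 − 2 = 1.

1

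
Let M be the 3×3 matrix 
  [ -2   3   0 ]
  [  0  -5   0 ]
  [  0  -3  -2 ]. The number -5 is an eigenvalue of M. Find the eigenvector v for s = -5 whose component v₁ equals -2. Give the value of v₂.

2

M + 5I = [[3, 3, 0], [0, 0, 0], [0, -3, 3]].
Solving (M + 5I)v = 0 gives the eigenspace spanned by (-2, 2, 2).
With v₁ = -2, v = (-2, 2, 2), so v₂ = 2.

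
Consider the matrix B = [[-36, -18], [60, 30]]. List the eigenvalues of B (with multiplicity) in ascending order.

Characteristic polynomial: p(r) = r^2 + 6r = r(r + 6).
Roots (with multiplicity): -6, 0.

-6, 0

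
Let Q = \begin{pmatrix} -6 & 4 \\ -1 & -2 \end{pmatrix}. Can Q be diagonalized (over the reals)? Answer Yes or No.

No

Characteristic polynomial: p(t) = t^2 + 8t + 16 = (t + 4)^2.
t = -4 has algebraic multiplicity 2; rank(Q + 4I) = 1, so geometric multiplicity = 1.
Geometric multiplicity < algebraic multiplicity, so Q is not diagonalizable.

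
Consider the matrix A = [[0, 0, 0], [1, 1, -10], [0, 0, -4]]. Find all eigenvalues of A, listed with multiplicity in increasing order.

Characteristic polynomial: p(t) = t^3 + 3t^2 - 4t = t(t - 1)(t + 4).
Roots (with multiplicity): -4, 0, 1.

-4, 0, 1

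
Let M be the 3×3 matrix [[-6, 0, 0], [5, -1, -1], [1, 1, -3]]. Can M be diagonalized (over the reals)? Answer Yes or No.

Characteristic polynomial: p(t) = t^3 + 10t^2 + 28t + 24 = (t + 2)^2(t + 6).
t = -2 has algebraic multiplicity 2; rank(M + 2I) = 2, so geometric multiplicity = 1.
Geometric multiplicity < algebraic multiplicity, so M is not diagonalizable.

No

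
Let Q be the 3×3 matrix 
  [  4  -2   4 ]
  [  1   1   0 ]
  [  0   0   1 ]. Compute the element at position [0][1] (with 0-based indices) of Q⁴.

Characteristic polynomial: μ^3 - 6μ^2 + 11μ - 6 = (μ - 3)(μ - 2)(μ - 1), so the eigenvalues are 1, 2, 3.
μ=3: eigenvector (2, 1, 0).
μ=2: eigenvector (1, 1, 0).
μ=1: eigenvector (0, 2, 1).
P = [[2, 1, 0], [1, 1, 2], [0, 0, 1]], D = diag(3, 2, 1), P⁻¹ = [[1, -1, 2], [-1, 2, -4], [0, 0, 1]].
Q⁴ = P·diag(81, 16, 1)·P⁻¹ = [[146, -130, 260], [65, -49, 100], [0, 0, 1]].
The requested entry is -130.

-130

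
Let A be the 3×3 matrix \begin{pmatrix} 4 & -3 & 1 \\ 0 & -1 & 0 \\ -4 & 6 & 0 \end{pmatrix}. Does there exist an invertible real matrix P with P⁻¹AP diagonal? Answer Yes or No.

No

Characteristic polynomial: p(μ) = μ^3 - 3μ^2 + 4 = (μ - 2)^2(μ + 1).
μ = 2 has algebraic multiplicity 2; rank(A − 2I) = 2, so geometric multiplicity = 1.
Geometric multiplicity < algebraic multiplicity, so A is not diagonalizable.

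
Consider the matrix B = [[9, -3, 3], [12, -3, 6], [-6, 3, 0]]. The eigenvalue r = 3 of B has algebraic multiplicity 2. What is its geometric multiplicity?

2

B − 3I = [[6, -3, 3], [12, -6, 6], [-6, 3, -3]].
This matrix has rank 1, so its null space has dimension 3 − 1 = 2.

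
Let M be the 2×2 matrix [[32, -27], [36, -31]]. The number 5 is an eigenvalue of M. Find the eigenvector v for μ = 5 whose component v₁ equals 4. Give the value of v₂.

4

M − 5I = [[27, -27], [36, -36]].
Solving (M − 5I)v = 0 gives the eigenspace spanned by (4, 4).
With v₁ = 4, v = (4, 4), so v₂ = 4.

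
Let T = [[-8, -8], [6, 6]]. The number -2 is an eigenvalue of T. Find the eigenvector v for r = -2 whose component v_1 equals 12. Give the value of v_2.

T + 2I = [[-6, -8], [6, 8]].
Solving (T + 2I)v = 0 gives the eigenspace spanned by (12, -9).
With v_1 = 12, v = (12, -9), so v_2 = -9.

-9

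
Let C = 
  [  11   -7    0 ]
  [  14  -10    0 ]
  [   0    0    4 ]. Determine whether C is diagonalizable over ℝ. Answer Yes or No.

Yes

Characteristic polynomial: p(t) = t^3 - 5t^2 - 8t + 48 = (t - 4)^2(t + 3).
t = 4 has algebraic multiplicity 2; rank(C − 4I) = 1, so geometric multiplicity = 2.
Every eigenvalue has geometric = algebraic multiplicity, so C is diagonalizable.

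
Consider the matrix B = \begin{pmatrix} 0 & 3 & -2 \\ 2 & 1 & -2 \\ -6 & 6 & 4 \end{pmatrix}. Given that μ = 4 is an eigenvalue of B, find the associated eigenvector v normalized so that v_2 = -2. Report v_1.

-2

B − 4I = [[-4, 3, -2], [2, -3, -2], [-6, 6, 0]].
Solving (B − 4I)v = 0 gives the eigenspace spanned by (-2, -2, 1).
With v_2 = -2, v = (-2, -2, 1), so v_1 = -2.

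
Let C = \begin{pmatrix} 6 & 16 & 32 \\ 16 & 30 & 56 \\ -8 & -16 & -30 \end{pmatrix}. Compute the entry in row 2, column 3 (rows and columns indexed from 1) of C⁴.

Characteristic polynomial: λ^3 - 6λ^2 - 4λ + 24 = (λ - 6)(λ - 2)(λ + 2), so the eigenvalues are -2, 2, 6.
λ=6: eigenvector (1, 4, -2).
λ=-2: eigenvector (-2, 1, 0).
λ=2: eigenvector (0, -2, 1).
P = [[1, -2, 0], [4, 1, -2], [-2, 0, 1]], D = diag(6, -2, 2), P⁻¹ = [[1, 2, 4], [0, 1, 2], [2, 4, 9]].
C⁴ = P·diag(1296, 16, 16)·P⁻¹ = [[1296, 2560, 5120], [5120, 10256, 20480], [-2560, -5120, -10224]].
The requested entry is 20480.

20480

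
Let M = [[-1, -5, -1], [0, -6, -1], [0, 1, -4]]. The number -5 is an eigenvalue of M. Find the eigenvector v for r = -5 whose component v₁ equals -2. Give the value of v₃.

M + 5I = [[4, -5, -1], [0, -1, -1], [0, 1, 1]].
Solving (M + 5I)v = 0 gives the eigenspace spanned by (-2, -2, 2).
With v₁ = -2, v = (-2, -2, 2), so v₃ = 2.

2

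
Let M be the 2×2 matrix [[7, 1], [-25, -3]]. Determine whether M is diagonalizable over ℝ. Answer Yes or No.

No

Characteristic polynomial: p(μ) = μ^2 - 4μ + 4 = (μ - 2)^2.
μ = 2 has algebraic multiplicity 2; rank(M − 2I) = 1, so geometric multiplicity = 1.
Geometric multiplicity < algebraic multiplicity, so M is not diagonalizable.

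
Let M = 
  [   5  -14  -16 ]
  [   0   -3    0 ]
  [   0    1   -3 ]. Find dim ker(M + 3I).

M + 3I = [[8, -14, -16], [0, 0, 0], [0, 1, 0]].
This matrix has rank 2, so its null space has dimension 3 − 2 = 1.

1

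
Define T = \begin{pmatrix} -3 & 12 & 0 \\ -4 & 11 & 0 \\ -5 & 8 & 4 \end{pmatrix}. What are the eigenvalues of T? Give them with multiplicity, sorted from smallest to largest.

Characteristic polynomial: p(μ) = μ^3 - 12μ^2 + 47μ - 60 = (μ - 5)(μ - 4)(μ - 3).
Roots (with multiplicity): 3, 4, 5.

3, 4, 5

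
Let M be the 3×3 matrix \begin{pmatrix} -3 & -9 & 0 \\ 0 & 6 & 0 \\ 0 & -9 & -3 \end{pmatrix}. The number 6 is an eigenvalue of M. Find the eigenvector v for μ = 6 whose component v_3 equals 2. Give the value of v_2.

M − 6I = [[-9, -9, 0], [0, 0, 0], [0, -9, -9]].
Solving (M − 6I)v = 0 gives the eigenspace spanned by (2, -2, 2).
With v_3 = 2, v = (2, -2, 2), so v_2 = -2.

-2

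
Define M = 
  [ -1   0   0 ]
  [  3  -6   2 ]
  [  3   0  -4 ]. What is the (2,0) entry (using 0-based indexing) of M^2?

Characteristic polynomial: s^3 + 11s^2 + 34s + 24 = (s + 1)(s + 4)(s + 6), so the eigenvalues are -6, -4, -1.
s=-1: eigenvector (1, 1, 1).
s=-6: eigenvector (0, 1, 0).
s=-4: eigenvector (0, 1, 1).
P = [[1, 0, 0], [1, 1, 1], [1, 0, 1]], D = diag(-1, -6, -4), P⁻¹ = [[1, 0, 0], [0, 1, -1], [-1, 0, 1]].
M² = P·diag(1, 36, 16)·P⁻¹ = [[1, 0, 0], [-15, 36, -20], [-15, 0, 16]].
The requested entry is -15.

-15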